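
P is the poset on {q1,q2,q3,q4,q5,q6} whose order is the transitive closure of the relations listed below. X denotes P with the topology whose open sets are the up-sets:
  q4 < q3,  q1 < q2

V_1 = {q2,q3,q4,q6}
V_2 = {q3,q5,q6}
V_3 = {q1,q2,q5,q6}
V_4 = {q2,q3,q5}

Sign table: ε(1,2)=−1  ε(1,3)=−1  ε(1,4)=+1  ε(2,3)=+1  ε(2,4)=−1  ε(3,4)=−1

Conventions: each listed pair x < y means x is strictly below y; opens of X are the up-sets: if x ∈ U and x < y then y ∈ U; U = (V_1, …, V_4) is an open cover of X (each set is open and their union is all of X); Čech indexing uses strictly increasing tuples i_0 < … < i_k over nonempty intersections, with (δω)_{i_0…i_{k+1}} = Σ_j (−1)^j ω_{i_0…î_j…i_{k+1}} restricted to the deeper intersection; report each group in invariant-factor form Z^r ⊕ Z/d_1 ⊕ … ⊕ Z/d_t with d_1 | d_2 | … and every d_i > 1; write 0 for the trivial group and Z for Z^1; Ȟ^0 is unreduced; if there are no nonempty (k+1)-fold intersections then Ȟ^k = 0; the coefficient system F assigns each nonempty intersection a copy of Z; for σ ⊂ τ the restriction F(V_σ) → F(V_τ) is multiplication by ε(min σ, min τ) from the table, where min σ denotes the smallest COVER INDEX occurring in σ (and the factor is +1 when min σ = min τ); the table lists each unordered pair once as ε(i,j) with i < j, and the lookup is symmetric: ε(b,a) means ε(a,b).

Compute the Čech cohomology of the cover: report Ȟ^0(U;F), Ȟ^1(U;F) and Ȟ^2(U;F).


Ȟ^0(U;F) ≅ Z,  Ȟ^1(U;F) ≅ 0,  Ȟ^2(U;F) ≅ Z

nerve of the cover:
  V12={q3,q6} V13={q2,q6} V14={q2,q3} V23={q5,q6} V24={q3,q5} V34={q2,q5}
  V123={q6} V124={q3} V134={q2} V234={q5}
C dims 4,6,4; δ0: rk 3, SNF 1^3; δ1: rk 3, SNF 1^3
Ȟ^0 = (4 − 3) − 0 = 1, so Ȟ^0 ≅ Z
Ȟ^1 = (6 − 3) − 3 = 0, so Ȟ^1 ≅ 0
Ȟ^2 = (4 − 0) − 3 = 1, so Ȟ^2 ≅ Z


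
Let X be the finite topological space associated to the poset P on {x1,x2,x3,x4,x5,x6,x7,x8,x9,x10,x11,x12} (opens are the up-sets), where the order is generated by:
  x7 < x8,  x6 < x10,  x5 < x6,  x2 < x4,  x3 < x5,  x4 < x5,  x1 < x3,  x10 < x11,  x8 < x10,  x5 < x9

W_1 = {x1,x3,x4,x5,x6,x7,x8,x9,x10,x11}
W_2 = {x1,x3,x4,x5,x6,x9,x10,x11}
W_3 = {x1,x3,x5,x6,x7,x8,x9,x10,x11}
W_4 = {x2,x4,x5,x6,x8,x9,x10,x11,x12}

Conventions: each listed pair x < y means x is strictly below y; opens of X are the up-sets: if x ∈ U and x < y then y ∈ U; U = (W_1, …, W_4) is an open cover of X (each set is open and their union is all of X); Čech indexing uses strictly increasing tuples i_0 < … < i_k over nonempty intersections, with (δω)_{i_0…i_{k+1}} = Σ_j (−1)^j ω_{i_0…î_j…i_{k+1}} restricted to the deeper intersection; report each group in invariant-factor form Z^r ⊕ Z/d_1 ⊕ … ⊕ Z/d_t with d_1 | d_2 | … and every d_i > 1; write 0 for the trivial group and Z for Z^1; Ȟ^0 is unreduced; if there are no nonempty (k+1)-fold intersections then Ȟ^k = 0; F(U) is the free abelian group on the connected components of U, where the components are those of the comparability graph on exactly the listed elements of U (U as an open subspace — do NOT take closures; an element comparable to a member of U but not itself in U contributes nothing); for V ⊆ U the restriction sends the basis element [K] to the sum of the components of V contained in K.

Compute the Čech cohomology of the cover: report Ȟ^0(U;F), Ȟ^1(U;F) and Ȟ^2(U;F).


intersection data:
  W12={x1,x3,x4,x5,x6,x9,x10,x11} W13={x1,x3,x5,x6,x7,x8,x9,x10,x11} W14={x4,x5,x6,x8,x9,x10,x11} W23={x1,x3,x5,x6,x9,x10,x11} W24={x4,x5,x6,x9,x10,x11} W34={x5,x6,x8,x9,x10,x11}
  W123={x1,x3,x5,x6,x9,x10,x11} W124={x4,x5,x6,x9,x10,x11} W134={x5,x6,x8,x9,x10,x11} W234={x5,x6,x9,x10,x11}
  W1234={x5,x6,x9,x10,x11}
components per intersection:
  W1: {x1,x3,x4,x5,x6,x7,x8,x9,x10,x11}
  W2: {x1,x3,x4,x5,x6,x9,x10,x11}
  W3: {x1,x3,x5,x6,x7,x8,x9,x10,x11}
  W4: {x2,x4,x5,x6,x8,x9,x10,x11} {x12}
  W12: {x1,x3,x4,x5,x6,x9,x10,x11}
  W13: {x1,x3,x5,x6,x7,x8,x9,x10,x11}
  W14: {x4,x5,x6,x8,x9,x10,x11}
  W23: {x1,x3,x5,x6,x9,x10,x11}
  W24: {x4,x5,x6,x9,x10,x11}
  W34: {x5,x6,x8,x9,x10,x11}
  W123: {x1,x3,x5,x6,x9,x10,x11}
  W124: {x4,x5,x6,x9,x10,x11}
  W134: {x5,x6,x8,x9,x10,x11}
  W234: {x5,x6,x9,x10,x11}
  W1234: {x5,x6,x9,x10,x11}
C dims 5,6,4,1; δ0: rk 3, SNF 1^3; δ1: rk 3, SNF 1^3; δ2: rk 1, SNF 1^1
Ȟ^0 = (5 − 3) − 0 = 2, so Ȟ^0 ≅ Z^2
Ȟ^1 = (6 − 3) − 3 = 0, so Ȟ^1 ≅ 0
Ȟ^2 = (4 − 1) − 3 = 0, so Ȟ^2 ≅ 0

Ȟ^0 = Z^2; Ȟ^1 = 0; Ȟ^2 = 0


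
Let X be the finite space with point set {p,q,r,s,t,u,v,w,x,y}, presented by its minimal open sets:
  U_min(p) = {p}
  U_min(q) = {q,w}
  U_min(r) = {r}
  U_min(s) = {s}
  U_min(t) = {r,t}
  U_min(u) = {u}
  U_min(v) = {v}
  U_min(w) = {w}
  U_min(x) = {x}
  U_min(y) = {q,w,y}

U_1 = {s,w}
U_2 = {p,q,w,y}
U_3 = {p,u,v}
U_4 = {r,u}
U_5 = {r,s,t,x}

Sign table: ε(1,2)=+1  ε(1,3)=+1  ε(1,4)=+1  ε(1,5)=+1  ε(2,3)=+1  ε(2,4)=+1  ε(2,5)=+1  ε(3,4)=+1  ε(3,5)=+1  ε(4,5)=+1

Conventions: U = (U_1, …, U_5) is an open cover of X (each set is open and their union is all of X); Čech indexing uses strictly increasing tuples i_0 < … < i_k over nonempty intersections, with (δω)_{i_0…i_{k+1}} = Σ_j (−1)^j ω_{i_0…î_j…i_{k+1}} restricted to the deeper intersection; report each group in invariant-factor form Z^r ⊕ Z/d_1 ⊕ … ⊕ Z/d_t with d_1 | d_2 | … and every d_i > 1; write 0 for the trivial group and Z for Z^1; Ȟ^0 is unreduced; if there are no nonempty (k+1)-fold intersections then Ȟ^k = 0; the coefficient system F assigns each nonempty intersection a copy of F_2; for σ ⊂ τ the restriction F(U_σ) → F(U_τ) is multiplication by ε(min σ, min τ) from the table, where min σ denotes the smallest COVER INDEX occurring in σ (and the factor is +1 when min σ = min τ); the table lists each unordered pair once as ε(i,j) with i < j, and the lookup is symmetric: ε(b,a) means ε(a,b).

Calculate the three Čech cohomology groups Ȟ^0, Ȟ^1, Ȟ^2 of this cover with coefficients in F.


Ȟ^0 ≅ Z/2, Ȟ^1 ≅ Z/2 and Ȟ^2 ≅ 0

intersection data:
  U12={w} U15={s} U23={p} U34={u} U45={r}
C dims 5,5; δ0: rk_F2 4
Ȟ^0 = (5 − 4) − 0 = 1, so Ȟ^0 ≅ Z/2
Ȟ^1 = (5 − 0) − 4 = 1, so Ȟ^1 ≅ Z/2
Ȟ^2 = (0 − 0) − 0 = 0, so Ȟ^2 ≅ 0


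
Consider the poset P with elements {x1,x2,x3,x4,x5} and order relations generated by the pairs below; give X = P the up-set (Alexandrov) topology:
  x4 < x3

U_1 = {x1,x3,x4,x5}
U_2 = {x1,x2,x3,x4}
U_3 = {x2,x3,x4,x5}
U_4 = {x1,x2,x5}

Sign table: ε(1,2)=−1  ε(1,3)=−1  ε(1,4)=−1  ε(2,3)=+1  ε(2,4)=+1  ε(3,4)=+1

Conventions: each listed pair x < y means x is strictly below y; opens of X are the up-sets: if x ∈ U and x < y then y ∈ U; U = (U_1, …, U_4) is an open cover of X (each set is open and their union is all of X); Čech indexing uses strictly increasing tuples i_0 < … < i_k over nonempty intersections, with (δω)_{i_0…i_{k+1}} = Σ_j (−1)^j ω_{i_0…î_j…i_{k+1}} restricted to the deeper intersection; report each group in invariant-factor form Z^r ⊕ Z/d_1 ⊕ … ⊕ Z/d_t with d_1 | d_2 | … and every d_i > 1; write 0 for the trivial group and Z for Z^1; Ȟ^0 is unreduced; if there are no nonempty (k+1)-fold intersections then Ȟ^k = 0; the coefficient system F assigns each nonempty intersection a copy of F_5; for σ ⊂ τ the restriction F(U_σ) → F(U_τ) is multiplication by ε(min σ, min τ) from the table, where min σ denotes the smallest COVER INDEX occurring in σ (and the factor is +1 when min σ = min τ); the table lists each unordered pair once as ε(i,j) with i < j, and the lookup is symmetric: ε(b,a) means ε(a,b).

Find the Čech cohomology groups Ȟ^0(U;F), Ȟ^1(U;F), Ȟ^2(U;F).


Ȟ^0 = Z/5; Ȟ^1 = 0; Ȟ^2 = Z/5

cover nerve:
  U12={x1,x3,x4} U13={x3,x4,x5} U14={x1,x5} U23={x2,x3,x4} U24={x1,x2} U34={x2,x5}
  U123={x3,x4} U124={x1} U134={x5} U234={x2}
C dims 4,6,4; δ0: rk_F5 3; δ1: rk_F5 3
Ȟ^0: (4−3)−0=1 ⇒ Z/5
Ȟ^1: (6−3)−3=0 ⇒ 0
Ȟ^2: (4−0)−3=1 ⇒ Z/5


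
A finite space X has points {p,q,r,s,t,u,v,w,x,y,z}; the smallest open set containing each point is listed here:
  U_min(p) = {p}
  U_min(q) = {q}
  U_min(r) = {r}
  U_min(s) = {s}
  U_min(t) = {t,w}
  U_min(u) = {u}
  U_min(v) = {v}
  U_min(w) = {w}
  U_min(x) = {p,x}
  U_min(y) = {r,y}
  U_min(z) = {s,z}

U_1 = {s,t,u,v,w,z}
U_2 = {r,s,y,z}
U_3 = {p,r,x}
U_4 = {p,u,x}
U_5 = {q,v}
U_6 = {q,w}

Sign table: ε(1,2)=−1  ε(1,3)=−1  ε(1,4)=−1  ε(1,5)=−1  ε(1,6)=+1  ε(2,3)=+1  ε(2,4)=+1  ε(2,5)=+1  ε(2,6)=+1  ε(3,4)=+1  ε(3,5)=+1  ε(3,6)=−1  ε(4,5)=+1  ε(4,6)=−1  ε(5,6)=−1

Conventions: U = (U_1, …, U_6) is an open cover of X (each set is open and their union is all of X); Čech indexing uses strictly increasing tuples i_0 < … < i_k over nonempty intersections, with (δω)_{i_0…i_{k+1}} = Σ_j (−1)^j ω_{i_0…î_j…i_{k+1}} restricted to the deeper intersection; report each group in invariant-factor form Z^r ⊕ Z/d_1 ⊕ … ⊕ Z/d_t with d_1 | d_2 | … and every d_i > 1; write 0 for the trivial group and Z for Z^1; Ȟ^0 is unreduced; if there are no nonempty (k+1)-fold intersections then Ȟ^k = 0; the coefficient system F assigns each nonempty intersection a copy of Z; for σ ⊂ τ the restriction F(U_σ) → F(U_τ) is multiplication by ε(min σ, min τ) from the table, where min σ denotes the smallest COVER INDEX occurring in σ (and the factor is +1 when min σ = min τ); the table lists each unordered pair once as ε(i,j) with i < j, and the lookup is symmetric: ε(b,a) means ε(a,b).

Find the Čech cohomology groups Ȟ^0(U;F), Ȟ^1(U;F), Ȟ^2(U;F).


Ȟ^0 = Z, Ȟ^1 = Z^2, Ȟ^2 = 0

cover nerve:
  U12={s,z} U14={u} U15={v} U16={w} U23={r} U34={p,x} U56={q}
C dims 6,7; δ0: rk 5, SNF 1^5
Ȟ^0: (6−5)−0=1 ⇒ Z
Ȟ^1: (7−0)−5=2 ⇒ Z^2
Ȟ^2: (0−0)−0=0 ⇒ 0


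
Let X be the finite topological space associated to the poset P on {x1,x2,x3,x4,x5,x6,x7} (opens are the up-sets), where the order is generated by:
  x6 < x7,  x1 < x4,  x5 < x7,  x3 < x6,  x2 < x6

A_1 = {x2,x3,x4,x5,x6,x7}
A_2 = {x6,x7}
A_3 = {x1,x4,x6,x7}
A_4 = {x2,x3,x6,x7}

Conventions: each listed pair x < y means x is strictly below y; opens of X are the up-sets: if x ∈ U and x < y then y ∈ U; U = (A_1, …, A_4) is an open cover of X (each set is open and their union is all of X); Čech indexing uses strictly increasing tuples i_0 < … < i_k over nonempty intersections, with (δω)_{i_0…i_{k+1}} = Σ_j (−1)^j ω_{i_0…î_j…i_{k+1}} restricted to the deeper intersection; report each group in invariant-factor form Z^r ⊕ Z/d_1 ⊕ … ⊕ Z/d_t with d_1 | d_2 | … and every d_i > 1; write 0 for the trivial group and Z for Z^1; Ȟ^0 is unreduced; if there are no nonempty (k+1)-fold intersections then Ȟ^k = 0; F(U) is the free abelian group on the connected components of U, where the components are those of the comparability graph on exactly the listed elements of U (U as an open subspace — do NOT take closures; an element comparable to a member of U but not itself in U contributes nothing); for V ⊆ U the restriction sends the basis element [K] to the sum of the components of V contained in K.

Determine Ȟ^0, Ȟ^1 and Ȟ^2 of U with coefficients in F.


cover nerve:
  A12={x6,x7} A13={x4,x6,x7} A14={x2,x3,x6,x7} A23={x6,x7} A24={x6,x7} A34={x6,x7}
  A123={x6,x7} A124={x6,x7} A134={x6,x7} A234={x6,x7}
  A1234={x6,x7}
components per intersection:
  A1: {x2,x3,x5,x6,x7} {x4}
  A2: {x6,x7}
  A3: {x1,x4} {x6,x7}
  A4: {x2,x3,x6,x7}
  A12: {x6,x7}
  A13: {x4} {x6,x7}
  A14: {x2,x3,x6,x7}
  A23: {x6,x7}
  A24: {x6,x7}
  A34: {x6,x7}
  A123: {x6,x7}
  A124: {x6,x7}
  A134: {x6,x7}
  A234: {x6,x7}
  A1234: {x6,x7}
C dims 6,7,4,1; δ0: rk 4, SNF 1^4; δ1: rk 3, SNF 1^3; δ2: rk 1, SNF 1^1
Ȟ^0: (6−4)−0=2 ⇒ Z^2
Ȟ^1: (7−3)−4=0 ⇒ 0
Ȟ^2: (4−1)−3=0 ⇒ 0

Ȟ^0 ≅ Z^2, Ȟ^1 ≅ 0 and Ȟ^2 ≅ 0


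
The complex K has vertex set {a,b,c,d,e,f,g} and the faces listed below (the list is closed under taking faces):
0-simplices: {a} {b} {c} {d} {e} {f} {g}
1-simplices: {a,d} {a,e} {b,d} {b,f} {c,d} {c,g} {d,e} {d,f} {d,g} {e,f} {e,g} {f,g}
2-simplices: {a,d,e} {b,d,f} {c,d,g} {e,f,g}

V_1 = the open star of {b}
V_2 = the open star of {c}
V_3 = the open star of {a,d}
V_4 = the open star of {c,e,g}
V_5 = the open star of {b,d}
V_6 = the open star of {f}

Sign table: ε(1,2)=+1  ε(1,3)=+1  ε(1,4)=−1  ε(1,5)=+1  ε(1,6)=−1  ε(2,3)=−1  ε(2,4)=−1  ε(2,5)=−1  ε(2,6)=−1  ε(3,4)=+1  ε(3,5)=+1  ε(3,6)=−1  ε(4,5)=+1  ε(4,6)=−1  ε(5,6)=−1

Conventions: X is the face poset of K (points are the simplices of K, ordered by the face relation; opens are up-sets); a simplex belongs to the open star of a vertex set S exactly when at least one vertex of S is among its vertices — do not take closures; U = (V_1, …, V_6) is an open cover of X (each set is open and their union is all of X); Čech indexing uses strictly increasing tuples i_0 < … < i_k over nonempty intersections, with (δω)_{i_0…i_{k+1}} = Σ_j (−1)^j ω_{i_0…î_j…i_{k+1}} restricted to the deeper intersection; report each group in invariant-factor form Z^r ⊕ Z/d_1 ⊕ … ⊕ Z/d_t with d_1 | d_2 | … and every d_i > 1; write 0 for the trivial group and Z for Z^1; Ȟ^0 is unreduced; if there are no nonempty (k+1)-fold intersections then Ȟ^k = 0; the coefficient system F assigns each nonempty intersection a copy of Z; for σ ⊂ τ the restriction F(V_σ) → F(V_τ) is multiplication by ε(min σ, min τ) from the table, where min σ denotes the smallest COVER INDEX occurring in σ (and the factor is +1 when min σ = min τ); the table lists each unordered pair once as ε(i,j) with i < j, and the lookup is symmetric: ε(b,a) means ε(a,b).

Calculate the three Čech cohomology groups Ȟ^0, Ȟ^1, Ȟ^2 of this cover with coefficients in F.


Ȟ^0(U;F) ≅ Z,  Ȟ^1(U;F) ≅ Z,  Ȟ^2(U;F) ≅ 0

nonempty overlaps:
  V1={{b},{b,d},{b,f},{b,d,f}} V2={{c},{c,d},{c,g},{c,d,g}} V3={{a},{d},{a,d},{a,e},{b,d},{c,d},{d,e},{d,f},{d,g},{a,d,e},{b,d,f},{c,d,g}} V4={{c},{e},{g},{a,e},{c,d},{c,g},{d,e},{d,g},{e,f},{e,g},{f,g},{a,d,e},{c,d,g},{e,f,g}} V5={{b},{d},{a,d},{b,d},{b,f},{c,d},{d,e},{d,f},{d,g},{a,d,e},{b,d,f},{c,d,g}} V6={{f},{b,f},{d,f},{e,f},{f,g},{b,d,f},{e,f,g}}
  V13={{b,d},{b,d,f}} V15={{b},{b,d},{b,f},{b,d,f}} V16={{b,f},{b,d,f}} V23={{c,d},{c,d,g}} V24={{c},{c,d},{c,g},{c,d,g}} V25={{c,d},{c,d,g}} V34={{a,e},{c,d},{d,e},{d,g},{a,d,e},{c,d,g}} V35={{d},{a,d},{b,d},{c,d},{d,e},{d,f},{d,g},{a,d,e},{b,d,f},{c,d,g}} V36={{d,f},{b,d,f}} V45={{c,d},{d,e},{d,g},{a,d,e},{c,d,g}} V46={{e,f},{f,g},{e,f,g}} V56={{b,f},{d,f},{b,d,f}}
  V135={{b,d},{b,d,f}} V136={{b,d,f}} V156={{b,f},{b,d,f}} V234={{c,d},{c,d,g}} V235={{c,d},{c,d,g}} V245={{c,d},{c,d,g}} V345={{c,d},{d,e},{d,g},{a,d,e},{c,d,g}} V356={{d,f},{b,d,f}}
  V1356={{b,d,f}} V2345={{c,d},{c,d,g}}
C dims 6,12,8,2; δ0: rk 5, SNF 1^5; δ1: rk 6, SNF 1^6; δ2: rk 2, SNF 1^2
degree 0: 6−5−0 = 1 → Ȟ^0 ≅ Z
degree 1: 12−6−5 = 1 → Ȟ^1 ≅ Z
degree 2: 8−2−6 = 0 → Ȟ^2 ≅ 0


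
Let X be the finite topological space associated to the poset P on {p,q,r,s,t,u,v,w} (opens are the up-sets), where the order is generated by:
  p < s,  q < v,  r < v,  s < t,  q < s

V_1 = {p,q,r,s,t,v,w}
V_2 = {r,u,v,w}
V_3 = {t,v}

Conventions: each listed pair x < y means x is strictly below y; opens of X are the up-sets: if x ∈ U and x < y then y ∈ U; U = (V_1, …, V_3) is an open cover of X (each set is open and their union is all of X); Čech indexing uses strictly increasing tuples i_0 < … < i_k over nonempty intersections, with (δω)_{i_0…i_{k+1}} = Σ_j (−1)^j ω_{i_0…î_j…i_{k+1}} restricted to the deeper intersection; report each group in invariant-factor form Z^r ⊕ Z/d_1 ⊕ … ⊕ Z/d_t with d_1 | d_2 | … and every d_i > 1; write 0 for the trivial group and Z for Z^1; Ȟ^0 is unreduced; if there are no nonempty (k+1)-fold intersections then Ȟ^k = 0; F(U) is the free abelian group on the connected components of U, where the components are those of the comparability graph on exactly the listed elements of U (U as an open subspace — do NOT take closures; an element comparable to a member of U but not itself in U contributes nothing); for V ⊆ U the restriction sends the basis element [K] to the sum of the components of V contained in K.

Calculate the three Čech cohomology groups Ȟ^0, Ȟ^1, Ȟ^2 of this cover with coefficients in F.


nerve simplices:
  V12={r,v,w} V13={t,v} V23={v}
  V123={v}
components per intersection:
  V1: {p,q,r,s,t,v} {w}
  V2: {r,v} {u} {w}
  V3: {t} {v}
  V12: {r,v} {w}
  V13: {t} {v}
  V23: {v}
  V123: {v}
C dims 7,5,1; δ0: rk 4, SNF 1^4; δ1: rk 1, SNF 1^1
degree 0: 7−4−0 = 3 → Ȟ^0 ≅ Z^3
degree 1: 5−1−4 = 0 → Ȟ^1 ≅ 0
degree 2: 1−0−1 = 0 → Ȟ^2 ≅ 0

Ȟ^0(U;F) ≅ Z^3, Ȟ^1(U;F) ≅ 0, Ȟ^2(U;F) ≅ 0


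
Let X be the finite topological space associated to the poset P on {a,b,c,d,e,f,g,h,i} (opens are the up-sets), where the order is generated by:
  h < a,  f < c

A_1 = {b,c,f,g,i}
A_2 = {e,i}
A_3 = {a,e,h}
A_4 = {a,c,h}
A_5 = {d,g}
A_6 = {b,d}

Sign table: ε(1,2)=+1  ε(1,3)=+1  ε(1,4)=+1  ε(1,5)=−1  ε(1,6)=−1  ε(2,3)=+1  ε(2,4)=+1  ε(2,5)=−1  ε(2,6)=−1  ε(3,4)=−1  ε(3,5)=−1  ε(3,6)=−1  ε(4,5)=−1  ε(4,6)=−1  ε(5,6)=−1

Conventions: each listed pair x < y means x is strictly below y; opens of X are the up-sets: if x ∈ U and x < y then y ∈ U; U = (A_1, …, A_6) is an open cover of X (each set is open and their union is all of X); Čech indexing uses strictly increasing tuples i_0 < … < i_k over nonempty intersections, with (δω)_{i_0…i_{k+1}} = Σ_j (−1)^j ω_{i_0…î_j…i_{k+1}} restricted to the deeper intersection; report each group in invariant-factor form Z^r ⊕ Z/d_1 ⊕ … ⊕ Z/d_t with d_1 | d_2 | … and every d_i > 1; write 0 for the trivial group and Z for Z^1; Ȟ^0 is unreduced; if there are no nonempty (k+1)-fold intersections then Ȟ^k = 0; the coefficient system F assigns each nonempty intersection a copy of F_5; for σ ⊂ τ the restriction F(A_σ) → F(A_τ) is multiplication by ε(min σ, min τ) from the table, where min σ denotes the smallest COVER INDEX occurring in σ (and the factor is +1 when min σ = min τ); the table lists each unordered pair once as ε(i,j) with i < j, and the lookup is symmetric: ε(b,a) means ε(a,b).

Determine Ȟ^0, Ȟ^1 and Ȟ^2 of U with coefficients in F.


intersection data:
  A12={i} A14={c} A15={g} A16={b} A23={e} A34={a,h} A56={d}
C dims 6,7; δ0: rk_F5 6
Ȟ^0 = (6 − 6) − 0 = 0, so Ȟ^0 ≅ 0
Ȟ^1 = (7 − 0) − 6 = 1, so Ȟ^1 ≅ Z/5
Ȟ^2 = (0 − 0) − 0 = 0, so Ȟ^2 ≅ 0

Ȟ^0 = 0, Ȟ^1 = Z/5 and Ȟ^2 = 0


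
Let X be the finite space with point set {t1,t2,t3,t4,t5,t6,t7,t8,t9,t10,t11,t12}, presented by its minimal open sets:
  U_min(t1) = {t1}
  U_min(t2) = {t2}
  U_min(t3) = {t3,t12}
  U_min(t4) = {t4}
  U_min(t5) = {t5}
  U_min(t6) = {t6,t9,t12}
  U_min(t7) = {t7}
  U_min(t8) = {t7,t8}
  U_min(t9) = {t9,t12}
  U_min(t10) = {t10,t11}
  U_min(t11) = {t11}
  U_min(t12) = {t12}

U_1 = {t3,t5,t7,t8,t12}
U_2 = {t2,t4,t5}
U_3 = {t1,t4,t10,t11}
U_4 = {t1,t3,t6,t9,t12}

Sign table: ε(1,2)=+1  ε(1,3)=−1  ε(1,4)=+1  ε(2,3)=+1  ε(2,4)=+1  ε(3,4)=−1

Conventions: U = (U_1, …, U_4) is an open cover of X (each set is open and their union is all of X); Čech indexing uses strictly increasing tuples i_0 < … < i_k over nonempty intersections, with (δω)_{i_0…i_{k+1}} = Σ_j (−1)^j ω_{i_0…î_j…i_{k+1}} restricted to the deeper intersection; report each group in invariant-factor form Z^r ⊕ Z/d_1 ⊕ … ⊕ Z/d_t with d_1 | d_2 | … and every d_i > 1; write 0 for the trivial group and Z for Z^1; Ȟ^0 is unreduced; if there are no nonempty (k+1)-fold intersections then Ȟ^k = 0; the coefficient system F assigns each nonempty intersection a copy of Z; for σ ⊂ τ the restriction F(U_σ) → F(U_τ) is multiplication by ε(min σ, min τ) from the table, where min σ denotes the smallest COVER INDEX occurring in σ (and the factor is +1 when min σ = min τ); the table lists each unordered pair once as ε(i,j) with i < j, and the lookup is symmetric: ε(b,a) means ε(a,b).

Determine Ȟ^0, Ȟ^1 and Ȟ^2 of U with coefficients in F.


nonempty overlaps:
  U12={t5} U14={t3,t12} U23={t4} U34={t1}
C dims 4,4; δ0: rk 4, SNF 1^3·2
degree 0: 4−4−0 = 0 → Ȟ^0 ≅ 0
degree 1: 4−0−4 = 0 plus torsion [2] → Ȟ^1 ≅ Z/2
degree 2: 0−0−0 = 0 → Ȟ^2 ≅ 0

Ȟ^0(U;F) ≅ 0, Ȟ^1(U;F) ≅ Z/2 and Ȟ^2(U;F) ≅ 0


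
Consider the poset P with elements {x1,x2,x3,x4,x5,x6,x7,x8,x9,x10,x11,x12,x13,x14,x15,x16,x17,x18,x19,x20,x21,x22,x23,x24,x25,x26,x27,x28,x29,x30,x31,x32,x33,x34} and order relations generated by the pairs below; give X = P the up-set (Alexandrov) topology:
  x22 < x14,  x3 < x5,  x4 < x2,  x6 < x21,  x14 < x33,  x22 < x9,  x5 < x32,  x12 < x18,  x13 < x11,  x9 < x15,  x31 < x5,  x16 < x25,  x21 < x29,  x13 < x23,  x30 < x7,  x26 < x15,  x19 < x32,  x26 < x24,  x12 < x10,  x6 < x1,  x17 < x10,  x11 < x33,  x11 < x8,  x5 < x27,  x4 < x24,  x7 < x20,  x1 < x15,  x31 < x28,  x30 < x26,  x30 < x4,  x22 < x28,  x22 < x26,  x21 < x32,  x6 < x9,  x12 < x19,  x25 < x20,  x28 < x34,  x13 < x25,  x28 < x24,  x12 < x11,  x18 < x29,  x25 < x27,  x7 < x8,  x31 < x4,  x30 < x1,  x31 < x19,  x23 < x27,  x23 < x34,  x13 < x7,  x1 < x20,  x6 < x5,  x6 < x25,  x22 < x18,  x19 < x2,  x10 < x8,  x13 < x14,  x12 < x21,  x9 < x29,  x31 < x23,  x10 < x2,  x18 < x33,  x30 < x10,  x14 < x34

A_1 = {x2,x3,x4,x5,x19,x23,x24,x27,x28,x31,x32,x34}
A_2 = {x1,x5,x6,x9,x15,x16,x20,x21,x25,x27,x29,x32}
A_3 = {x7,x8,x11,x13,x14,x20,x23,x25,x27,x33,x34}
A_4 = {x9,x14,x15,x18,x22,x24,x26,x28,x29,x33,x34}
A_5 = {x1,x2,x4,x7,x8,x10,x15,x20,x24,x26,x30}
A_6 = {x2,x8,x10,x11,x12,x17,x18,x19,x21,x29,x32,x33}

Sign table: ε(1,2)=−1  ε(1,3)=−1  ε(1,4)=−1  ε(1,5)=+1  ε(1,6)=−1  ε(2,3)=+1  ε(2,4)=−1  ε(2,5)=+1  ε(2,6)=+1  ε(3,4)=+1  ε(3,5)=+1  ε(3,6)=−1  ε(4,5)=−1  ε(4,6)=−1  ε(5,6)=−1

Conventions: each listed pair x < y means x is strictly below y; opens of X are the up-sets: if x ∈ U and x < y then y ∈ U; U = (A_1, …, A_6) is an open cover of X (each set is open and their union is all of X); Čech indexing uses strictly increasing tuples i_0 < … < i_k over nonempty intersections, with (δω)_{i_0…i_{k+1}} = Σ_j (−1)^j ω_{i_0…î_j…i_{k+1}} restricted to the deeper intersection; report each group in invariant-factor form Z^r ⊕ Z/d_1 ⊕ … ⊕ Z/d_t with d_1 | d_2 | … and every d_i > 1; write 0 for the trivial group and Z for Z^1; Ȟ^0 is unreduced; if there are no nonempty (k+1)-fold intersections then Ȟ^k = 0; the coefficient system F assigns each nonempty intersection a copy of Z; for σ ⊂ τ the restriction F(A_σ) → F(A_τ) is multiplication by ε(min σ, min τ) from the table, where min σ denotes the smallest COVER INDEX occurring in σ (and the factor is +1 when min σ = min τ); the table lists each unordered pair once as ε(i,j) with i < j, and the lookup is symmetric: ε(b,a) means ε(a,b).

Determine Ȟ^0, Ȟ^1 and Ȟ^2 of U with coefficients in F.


intersection data:
  A12={x5,x27,x32} A13={x23,x27,x34} A14={x24,x28,x34} A15={x2,x4,x24} A16={x2,x19,x32} A23={x20,x25,x27} A24={x9,x15,x29} A25={x1,x15,x20} A26={x21,x29,x32} A34={x14,x33,x34} A35={x7,x8,x20} A36={x8,x11,x33} A45={x15,x24,x26} A46={x18,x29,x33} A56={x2,x8,x10}
  A123={x27} A126={x32} A134={x34} A145={x24} A156={x2} A235={x20} A245={x15} A246={x29} A346={x33} A356={x8}
C dims 6,15,10; δ0: rk 6, SNF 1^5·2; δ1: rk 9, SNF 1^9
Ȟ^0 = (6 − 6) − 0 = 0, so Ȟ^0 ≅ 0
Ȟ^1 = (15 − 9) − 6 = 0 plus torsion [2], so Ȟ^1 ≅ Z/2
Ȟ^2 = (10 − 0) − 9 = 1, so Ȟ^2 ≅ Z

Ȟ^0 ≅ 0, Ȟ^1 ≅ Z/2, Ȟ^2 ≅ Z


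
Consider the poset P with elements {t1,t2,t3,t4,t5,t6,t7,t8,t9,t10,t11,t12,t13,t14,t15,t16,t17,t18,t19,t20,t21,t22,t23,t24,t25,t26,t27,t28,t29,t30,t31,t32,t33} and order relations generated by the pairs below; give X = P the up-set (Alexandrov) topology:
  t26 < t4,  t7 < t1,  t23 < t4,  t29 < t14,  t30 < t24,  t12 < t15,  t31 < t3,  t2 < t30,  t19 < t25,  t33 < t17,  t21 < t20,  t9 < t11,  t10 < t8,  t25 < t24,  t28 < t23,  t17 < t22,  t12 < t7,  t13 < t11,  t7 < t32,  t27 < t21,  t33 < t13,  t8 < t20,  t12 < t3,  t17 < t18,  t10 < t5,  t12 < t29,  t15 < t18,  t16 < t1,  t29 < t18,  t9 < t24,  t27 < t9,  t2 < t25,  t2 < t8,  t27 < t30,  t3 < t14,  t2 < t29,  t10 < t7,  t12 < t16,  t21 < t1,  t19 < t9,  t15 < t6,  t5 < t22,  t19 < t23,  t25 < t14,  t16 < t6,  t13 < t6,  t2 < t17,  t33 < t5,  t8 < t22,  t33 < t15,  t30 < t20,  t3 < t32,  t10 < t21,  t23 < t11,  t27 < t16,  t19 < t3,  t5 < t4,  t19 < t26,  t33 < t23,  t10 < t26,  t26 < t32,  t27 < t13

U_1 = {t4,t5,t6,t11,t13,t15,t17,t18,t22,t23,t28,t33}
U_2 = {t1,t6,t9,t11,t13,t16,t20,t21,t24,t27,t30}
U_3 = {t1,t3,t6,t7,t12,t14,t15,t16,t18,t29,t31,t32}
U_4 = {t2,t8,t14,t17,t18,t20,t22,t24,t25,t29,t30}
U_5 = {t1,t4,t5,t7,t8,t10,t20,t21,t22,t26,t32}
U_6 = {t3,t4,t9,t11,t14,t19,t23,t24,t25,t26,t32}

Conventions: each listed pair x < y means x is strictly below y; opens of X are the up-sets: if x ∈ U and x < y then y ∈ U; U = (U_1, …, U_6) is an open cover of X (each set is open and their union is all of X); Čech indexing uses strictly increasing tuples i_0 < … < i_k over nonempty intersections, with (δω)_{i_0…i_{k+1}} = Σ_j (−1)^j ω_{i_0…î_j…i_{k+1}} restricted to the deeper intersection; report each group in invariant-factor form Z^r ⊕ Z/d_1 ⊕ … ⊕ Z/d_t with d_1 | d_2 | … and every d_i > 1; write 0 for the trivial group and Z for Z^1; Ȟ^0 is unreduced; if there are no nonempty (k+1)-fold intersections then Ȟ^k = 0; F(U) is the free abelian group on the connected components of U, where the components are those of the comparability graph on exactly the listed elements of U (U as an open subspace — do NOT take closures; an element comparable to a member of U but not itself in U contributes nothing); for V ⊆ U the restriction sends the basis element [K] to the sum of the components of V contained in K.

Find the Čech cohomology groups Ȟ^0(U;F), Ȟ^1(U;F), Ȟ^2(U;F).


cover nerve:
  U12={t6,t11,t13} U13={t6,t15,t18} U14={t17,t18,t22} U15={t4,t5,t22} U16={t4,t11,t23} U23={t1,t6,t16} U24={t20,t24,t30} U25={t1,t20,t21} U26={t9,t11,t24} U34={t14,t18,t29} U35={t1,t7,t32} U36={t3,t14,t32} U45={t8,t20,t22} U46={t14,t24,t25} U56={t4,t26,t32}
  U123={t6} U126={t11} U134={t18} U145={t22} U156={t4} U235={t1} U245={t20} U246={t24} U346={t14} U356={t32}
components per intersection:
  U1: {t4,t5,t6,t11,t13,t15,t17,t18,t22,t23,t28,t33}
  U2: {t1,t6,t9,t11,t13,t16,t20,t21,t24,t27,t30}
  U3: {t1,t3,t6,t7,t12,t14,t15,t16,t18,t29,t31,t32}
  U4: {t2,t8,t14,t17,t18,t20,t22,t24,t25,t29,t30}
  U5: {t1,t4,t5,t7,t8,t10,t20,t21,t22,t26,t32}
  U6: {t3,t4,t9,t11,t14,t19,t23,t24,t25,t26,t32}
  U12: {t6,t11,t13}
  U13: {t6,t15,t18}
  U14: {t17,t18,t22}
  U15: {t4,t5,t22}
  U16: {t4,t11,t23}
  U23: {t1,t6,t16}
  U24: {t20,t24,t30}
  U25: {t1,t20,t21}
  U26: {t9,t11,t24}
  U34: {t14,t18,t29}
  U35: {t1,t7,t32}
  U36: {t3,t14,t32}
  U45: {t8,t20,t22}
  U46: {t14,t24,t25}
  U56: {t4,t26,t32}
  U123: {t6}
  U126: {t11}
  U134: {t18}
  U145: {t22}
  U156: {t4}
  U235: {t1}
  U245: {t20}
  U246: {t24}
  U346: {t14}
  U356: {t32}
C dims 6,15,10; δ0: rk 5, SNF 1^5; δ1: rk 10, SNF 1^9·2
Ȟ^0: (6−5)−0=1 ⇒ Z
Ȟ^1: (15−10)−5=0 ⇒ 0
Ȟ^2: (10−0)−10=0 plus torsion [2] ⇒ Z/2

Ȟ^0 = Z; Ȟ^1 = 0; Ȟ^2 = Z/2


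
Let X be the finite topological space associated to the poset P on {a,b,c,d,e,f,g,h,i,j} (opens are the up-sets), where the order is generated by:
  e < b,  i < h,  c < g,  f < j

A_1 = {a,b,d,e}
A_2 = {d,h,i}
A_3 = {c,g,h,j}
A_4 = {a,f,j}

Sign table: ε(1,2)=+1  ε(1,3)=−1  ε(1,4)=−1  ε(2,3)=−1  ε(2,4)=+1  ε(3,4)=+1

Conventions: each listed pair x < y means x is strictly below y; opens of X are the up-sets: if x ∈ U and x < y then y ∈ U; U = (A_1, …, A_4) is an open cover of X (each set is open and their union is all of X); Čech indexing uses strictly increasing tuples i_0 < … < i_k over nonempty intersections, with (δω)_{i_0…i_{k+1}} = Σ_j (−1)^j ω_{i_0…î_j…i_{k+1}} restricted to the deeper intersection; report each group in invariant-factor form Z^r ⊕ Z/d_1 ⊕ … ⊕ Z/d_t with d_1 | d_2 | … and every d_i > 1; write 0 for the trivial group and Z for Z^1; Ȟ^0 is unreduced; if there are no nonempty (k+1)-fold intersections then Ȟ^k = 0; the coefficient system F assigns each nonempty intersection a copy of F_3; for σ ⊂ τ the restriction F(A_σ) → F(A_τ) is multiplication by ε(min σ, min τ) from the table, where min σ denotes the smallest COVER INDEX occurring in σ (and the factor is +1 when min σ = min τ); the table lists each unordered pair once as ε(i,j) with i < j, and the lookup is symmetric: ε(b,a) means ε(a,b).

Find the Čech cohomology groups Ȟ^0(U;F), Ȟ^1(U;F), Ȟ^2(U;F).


nerve of the cover:
  A12={d} A14={a} A23={h} A34={j}
C dims 4,4; δ0: rk_F3 3
Ȟ^0 = (4 − 3) − 0 = 1, so Ȟ^0 ≅ Z/3
Ȟ^1 = (4 − 0) − 3 = 1, so Ȟ^1 ≅ Z/3
Ȟ^2 = (0 − 0) − 0 = 0, so Ȟ^2 ≅ 0

Ȟ^0(U;F) ≅ Z/3, Ȟ^1(U;F) ≅ Z/3 and Ȟ^2(U;F) ≅ 0


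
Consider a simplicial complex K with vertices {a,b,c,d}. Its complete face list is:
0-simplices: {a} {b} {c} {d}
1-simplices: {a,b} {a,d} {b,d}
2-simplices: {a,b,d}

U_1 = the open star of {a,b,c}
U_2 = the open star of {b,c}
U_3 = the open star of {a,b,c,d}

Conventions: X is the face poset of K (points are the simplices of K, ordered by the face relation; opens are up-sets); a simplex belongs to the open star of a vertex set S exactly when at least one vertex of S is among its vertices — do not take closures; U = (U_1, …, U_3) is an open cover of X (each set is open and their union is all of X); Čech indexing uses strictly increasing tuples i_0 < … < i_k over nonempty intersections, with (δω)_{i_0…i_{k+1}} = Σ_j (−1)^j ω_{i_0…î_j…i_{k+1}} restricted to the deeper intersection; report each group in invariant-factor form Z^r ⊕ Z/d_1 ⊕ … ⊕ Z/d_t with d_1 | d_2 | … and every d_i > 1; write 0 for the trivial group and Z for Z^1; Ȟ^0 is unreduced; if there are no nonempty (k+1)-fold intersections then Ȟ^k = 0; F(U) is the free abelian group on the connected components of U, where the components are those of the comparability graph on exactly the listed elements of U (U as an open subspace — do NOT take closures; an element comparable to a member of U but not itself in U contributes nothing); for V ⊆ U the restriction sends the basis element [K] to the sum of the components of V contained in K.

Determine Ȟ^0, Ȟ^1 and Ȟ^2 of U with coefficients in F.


Ȟ^0 = Z^2,  Ȟ^1 = 0,  Ȟ^2 = 0

nerve simplices:
  U1={{a},{b},{c},{a,b},{a,d},{b,d},{a,b,d}} U2={{b},{c},{a,b},{b,d},{a,b,d}} U3={{a},{b},{c},{d},{a,b},{a,d},{b,d},{a,b,d}}
  U12={{b},{c},{a,b},{b,d},{a,b,d}} U13={{a},{b},{c},{a,b},{a,d},{b,d},{a,b,d}} U23={{b},{c},{a,b},{b,d},{a,b,d}}
  U123={{b},{c},{a,b},{b,d},{a,b,d}}
components per intersection:
  U1: {{a},{b},{a,b},{a,d},{b,d},{a,b,d}} {{c}}
  U2: {{b},{a,b},{b,d},{a,b,d}} {{c}}
  U3: {{a},{b},{d},{a,b},{a,d},{b,d},{a,b,d}} {{c}}
  U12: {{b},{a,b},{b,d},{a,b,d}} {{c}}
  U13: {{a},{b},{a,b},{a,d},{b,d},{a,b,d}} {{c}}
  U23: {{b},{a,b},{b,d},{a,b,d}} {{c}}
  U123: {{b},{a,b},{b,d},{a,b,d}} {{c}}
C dims 6,6,2; δ0: rk 4, SNF 1^4; δ1: rk 2, SNF 1^2
degree 0: 6−4−0 = 2 → Ȟ^0 ≅ Z^2
degree 1: 6−2−4 = 0 → Ȟ^1 ≅ 0
degree 2: 2−0−2 = 0 → Ȟ^2 ≅ 0


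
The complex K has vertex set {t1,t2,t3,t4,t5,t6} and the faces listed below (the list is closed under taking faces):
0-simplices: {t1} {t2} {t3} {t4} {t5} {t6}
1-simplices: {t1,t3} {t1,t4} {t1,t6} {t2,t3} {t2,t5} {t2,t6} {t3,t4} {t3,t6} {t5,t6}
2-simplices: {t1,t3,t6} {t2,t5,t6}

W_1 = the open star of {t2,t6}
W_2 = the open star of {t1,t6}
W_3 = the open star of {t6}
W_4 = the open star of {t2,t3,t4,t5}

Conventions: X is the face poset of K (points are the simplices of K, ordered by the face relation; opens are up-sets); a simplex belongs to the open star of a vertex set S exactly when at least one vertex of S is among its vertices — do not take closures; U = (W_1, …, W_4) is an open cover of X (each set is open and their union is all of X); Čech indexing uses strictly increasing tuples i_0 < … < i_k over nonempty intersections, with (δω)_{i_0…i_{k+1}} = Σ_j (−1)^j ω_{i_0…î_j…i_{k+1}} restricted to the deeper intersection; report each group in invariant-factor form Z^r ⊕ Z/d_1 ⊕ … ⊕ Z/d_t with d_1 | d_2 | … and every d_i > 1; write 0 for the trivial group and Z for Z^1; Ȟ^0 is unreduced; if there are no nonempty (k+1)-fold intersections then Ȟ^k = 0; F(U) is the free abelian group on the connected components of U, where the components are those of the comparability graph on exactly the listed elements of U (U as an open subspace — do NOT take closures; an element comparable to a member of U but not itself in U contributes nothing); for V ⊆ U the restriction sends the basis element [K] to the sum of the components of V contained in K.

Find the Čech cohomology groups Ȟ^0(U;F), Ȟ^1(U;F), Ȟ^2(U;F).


Ȟ^0 ≅ Z, Ȟ^1 ≅ Z^2 and Ȟ^2 ≅ 0

intersection data:
  W1={{t2},{t6},{t1,t6},{t2,t3},{t2,t5},{t2,t6},{t3,t6},{t5,t6},{t1,t3,t6},{t2,t5,t6}} W2={{t1},{t6},{t1,t3},{t1,t4},{t1,t6},{t2,t6},{t3,t6},{t5,t6},{t1,t3,t6},{t2,t5,t6}} W3={{t6},{t1,t6},{t2,t6},{t3,t6},{t5,t6},{t1,t3,t6},{t2,t5,t6}} W4={{t2},{t3},{t4},{t5},{t1,t3},{t1,t4},{t2,t3},{t2,t5},{t2,t6},{t3,t4},{t3,t6},{t5,t6},{t1,t3,t6},{t2,t5,t6}}
  W12={{t6},{t1,t6},{t2,t6},{t3,t6},{t5,t6},{t1,t3,t6},{t2,t5,t6}} W13={{t6},{t1,t6},{t2,t6},{t3,t6},{t5,t6},{t1,t3,t6},{t2,t5,t6}} W14={{t2},{t2,t3},{t2,t5},{t2,t6},{t3,t6},{t5,t6},{t1,t3,t6},{t2,t5,t6}} W23={{t6},{t1,t6},{t2,t6},{t3,t6},{t5,t6},{t1,t3,t6},{t2,t5,t6}} W24={{t1,t3},{t1,t4},{t2,t6},{t3,t6},{t5,t6},{t1,t3,t6},{t2,t5,t6}} W34={{t2,t6},{t3,t6},{t5,t6},{t1,t3,t6},{t2,t5,t6}}
  W123={{t6},{t1,t6},{t2,t6},{t3,t6},{t5,t6},{t1,t3,t6},{t2,t5,t6}} W124={{t2,t6},{t3,t6},{t5,t6},{t1,t3,t6},{t2,t5,t6}} W134={{t2,t6},{t3,t6},{t5,t6},{t1,t3,t6},{t2,t5,t6}} W234={{t2,t6},{t3,t6},{t5,t6},{t1,t3,t6},{t2,t5,t6}}
  W1234={{t2,t6},{t3,t6},{t5,t6},{t1,t3,t6},{t2,t5,t6}}
components per intersection:
  W1: {{t2},{t6},{t1,t6},{t2,t3},{t2,t5},{t2,t6},{t3,t6},{t5,t6},{t1,t3,t6},{t2,t5,t6}}
  W2: {{t1},{t6},{t1,t3},{t1,t4},{t1,t6},{t2,t6},{t3,t6},{t5,t6},{t1,t3,t6},{t2,t5,t6}}
  W3: {{t6},{t1,t6},{t2,t6},{t3,t6},{t5,t6},{t1,t3,t6},{t2,t5,t6}}
  W4: {{t2},{t3},{t4},{t5},{t1,t3},{t1,t4},{t2,t3},{t2,t5},{t2,t6},{t3,t4},{t3,t6},{t5,t6},{t1,t3,t6},{t2,t5,t6}}
  W12: {{t6},{t1,t6},{t2,t6},{t3,t6},{t5,t6},{t1,t3,t6},{t2,t5,t6}}
  W13: {{t6},{t1,t6},{t2,t6},{t3,t6},{t5,t6},{t1,t3,t6},{t2,t5,t6}}
  W14: {{t2},{t2,t3},{t2,t5},{t2,t6},{t5,t6},{t2,t5,t6}} {{t3,t6},{t1,t3,t6}}
  W23: {{t6},{t1,t6},{t2,t6},{t3,t6},{t5,t6},{t1,t3,t6},{t2,t5,t6}}
  W24: {{t1,t3},{t3,t6},{t1,t3,t6}} {{t1,t4}} {{t2,t6},{t5,t6},{t2,t5,t6}}
  W34: {{t2,t6},{t5,t6},{t2,t5,t6}} {{t3,t6},{t1,t3,t6}}
  W123: {{t6},{t1,t6},{t2,t6},{t3,t6},{t5,t6},{t1,t3,t6},{t2,t5,t6}}
  W124: {{t2,t6},{t5,t6},{t2,t5,t6}} {{t3,t6},{t1,t3,t6}}
  W134: {{t2,t6},{t5,t6},{t2,t5,t6}} {{t3,t6},{t1,t3,t6}}
  W234: {{t2,t6},{t5,t6},{t2,t5,t6}} {{t3,t6},{t1,t3,t6}}
  W1234: {{t2,t6},{t5,t6},{t2,t5,t6}} {{t3,t6},{t1,t3,t6}}
C dims 4,10,7,2; δ0: rk 3, SNF 1^3; δ1: rk 5, SNF 1^5; δ2: rk 2, SNF 1^2
Ȟ^0 = (4 − 3) − 0 = 1, so Ȟ^0 ≅ Z
Ȟ^1 = (10 − 5) − 3 = 2, so Ȟ^1 ≅ Z^2
Ȟ^2 = (7 − 2) − 5 = 0, so Ȟ^2 ≅ 0


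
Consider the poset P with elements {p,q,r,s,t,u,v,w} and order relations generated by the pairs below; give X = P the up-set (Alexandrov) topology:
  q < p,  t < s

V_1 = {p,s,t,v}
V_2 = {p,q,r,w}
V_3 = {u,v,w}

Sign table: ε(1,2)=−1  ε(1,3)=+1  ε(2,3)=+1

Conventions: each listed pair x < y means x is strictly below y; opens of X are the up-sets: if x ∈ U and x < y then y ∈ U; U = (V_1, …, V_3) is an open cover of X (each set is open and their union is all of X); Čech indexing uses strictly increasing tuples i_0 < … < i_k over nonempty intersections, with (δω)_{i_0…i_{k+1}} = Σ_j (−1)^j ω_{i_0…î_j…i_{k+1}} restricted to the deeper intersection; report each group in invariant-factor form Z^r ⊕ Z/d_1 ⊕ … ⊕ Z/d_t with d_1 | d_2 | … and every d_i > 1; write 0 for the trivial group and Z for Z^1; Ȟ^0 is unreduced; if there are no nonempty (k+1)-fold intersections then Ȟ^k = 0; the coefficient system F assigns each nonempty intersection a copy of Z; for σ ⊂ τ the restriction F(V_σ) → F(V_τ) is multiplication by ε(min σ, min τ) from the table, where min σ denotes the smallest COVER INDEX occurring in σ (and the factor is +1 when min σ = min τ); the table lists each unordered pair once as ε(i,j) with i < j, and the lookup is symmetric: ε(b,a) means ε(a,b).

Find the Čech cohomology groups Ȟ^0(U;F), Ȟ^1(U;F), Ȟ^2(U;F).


cover nerve:
  V12={p} V13={v} V23={w}
C dims 3,3; δ0: rk 3, SNF 1^2·2
Ȟ^0: (3−3)−0=0 ⇒ 0
Ȟ^1: (3−0)−3=0 plus torsion [2] ⇒ Z/2
Ȟ^2: (0−0)−0=0 ⇒ 0

Ȟ^0(U;F) ≅ 0, Ȟ^1(U;F) ≅ Z/2 and Ȟ^2(U;F) ≅ 0


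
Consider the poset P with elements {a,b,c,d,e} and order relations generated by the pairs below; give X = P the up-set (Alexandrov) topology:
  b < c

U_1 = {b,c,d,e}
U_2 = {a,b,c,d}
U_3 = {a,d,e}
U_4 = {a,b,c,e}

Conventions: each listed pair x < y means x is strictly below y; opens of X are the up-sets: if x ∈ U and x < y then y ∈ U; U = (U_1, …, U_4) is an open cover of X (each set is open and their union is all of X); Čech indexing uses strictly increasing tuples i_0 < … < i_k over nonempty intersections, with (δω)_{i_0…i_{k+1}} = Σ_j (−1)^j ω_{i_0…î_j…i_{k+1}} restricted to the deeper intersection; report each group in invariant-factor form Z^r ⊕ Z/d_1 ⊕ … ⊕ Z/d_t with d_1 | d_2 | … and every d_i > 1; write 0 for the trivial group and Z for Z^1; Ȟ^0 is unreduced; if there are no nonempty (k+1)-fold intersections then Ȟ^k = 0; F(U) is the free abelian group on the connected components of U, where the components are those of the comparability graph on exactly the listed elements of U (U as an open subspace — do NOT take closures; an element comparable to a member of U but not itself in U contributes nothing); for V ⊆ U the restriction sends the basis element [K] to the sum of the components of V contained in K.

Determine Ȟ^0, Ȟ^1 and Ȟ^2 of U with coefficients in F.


Ȟ^0(U;F) ≅ Z^4, Ȟ^1(U;F) ≅ 0, Ȟ^2(U;F) ≅ 0

nerve simplices:
  U12={b,c,d} U13={d,e} U14={b,c,e} U23={a,d} U24={a,b,c} U34={a,e}
  U123={d} U124={b,c} U134={e} U234={a}
components per intersection:
  U1: {b,c} {d} {e}
  U2: {a} {b,c} {d}
  U3: {a} {d} {e}
  U4: {a} {b,c} {e}
  U12: {b,c} {d}
  U13: {d} {e}
  U14: {b,c} {e}
  U23: {a} {d}
  U24: {a} {b,c}
  U34: {a} {e}
  U123: {d}
  U124: {b,c}
  U134: {e}
  U234: {a}
C dims 12,12,4; δ0: rk 8, SNF 1^8; δ1: rk 4, SNF 1^4
degree 0: 12−8−0 = 4 → Ȟ^0 ≅ Z^4
degree 1: 12−4−8 = 0 → Ȟ^1 ≅ 0
degree 2: 4−0−4 = 0 → Ȟ^2 ≅ 0


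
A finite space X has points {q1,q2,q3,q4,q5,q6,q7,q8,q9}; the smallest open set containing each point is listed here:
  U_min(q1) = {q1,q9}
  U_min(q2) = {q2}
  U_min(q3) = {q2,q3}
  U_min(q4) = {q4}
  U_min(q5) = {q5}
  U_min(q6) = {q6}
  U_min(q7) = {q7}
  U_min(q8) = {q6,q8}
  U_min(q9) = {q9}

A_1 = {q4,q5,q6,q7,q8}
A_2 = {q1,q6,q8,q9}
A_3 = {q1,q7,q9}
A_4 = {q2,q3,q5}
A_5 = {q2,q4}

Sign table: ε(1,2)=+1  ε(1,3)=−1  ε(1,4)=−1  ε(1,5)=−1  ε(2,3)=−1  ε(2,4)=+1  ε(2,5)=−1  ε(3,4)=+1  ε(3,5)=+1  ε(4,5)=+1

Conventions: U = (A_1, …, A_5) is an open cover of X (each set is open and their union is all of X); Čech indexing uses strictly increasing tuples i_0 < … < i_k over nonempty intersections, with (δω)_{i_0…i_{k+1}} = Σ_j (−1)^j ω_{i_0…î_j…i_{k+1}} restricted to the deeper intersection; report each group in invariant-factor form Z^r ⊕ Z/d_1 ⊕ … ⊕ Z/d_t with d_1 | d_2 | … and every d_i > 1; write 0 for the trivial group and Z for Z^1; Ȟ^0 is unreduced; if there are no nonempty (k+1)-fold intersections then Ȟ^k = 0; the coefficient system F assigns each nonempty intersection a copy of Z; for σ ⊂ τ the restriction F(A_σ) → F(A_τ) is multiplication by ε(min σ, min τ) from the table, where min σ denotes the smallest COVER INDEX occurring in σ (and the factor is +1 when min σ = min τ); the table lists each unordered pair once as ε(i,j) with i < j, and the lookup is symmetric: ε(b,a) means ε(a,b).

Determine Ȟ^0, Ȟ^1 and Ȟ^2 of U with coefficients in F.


intersection data:
  A12={q6,q8} A13={q7} A14={q5} A15={q4} A23={q1,q9} A45={q2}
C dims 5,6; δ0: rk 4, SNF 1^4
Ȟ^0 = (5 − 4) − 0 = 1, so Ȟ^0 ≅ Z
Ȟ^1 = (6 − 0) − 4 = 2, so Ȟ^1 ≅ Z^2
Ȟ^2 = (0 − 0) − 0 = 0, so Ȟ^2 ≅ 0

Ȟ^0 ≅ Z; Ȟ^1 ≅ Z^2; Ȟ^2 ≅ 0
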